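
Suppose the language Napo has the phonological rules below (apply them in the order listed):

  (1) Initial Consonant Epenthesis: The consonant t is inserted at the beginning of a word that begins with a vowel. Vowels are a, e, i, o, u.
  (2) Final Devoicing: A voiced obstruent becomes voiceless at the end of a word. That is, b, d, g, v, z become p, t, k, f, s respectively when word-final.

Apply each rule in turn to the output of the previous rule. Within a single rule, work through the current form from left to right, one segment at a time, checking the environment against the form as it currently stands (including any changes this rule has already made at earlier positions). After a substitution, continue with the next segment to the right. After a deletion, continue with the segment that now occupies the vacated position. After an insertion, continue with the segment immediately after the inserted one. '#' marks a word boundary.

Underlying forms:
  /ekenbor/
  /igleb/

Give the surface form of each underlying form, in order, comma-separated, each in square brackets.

/ekenbor/:
  (1) Initial Consonant Epenthesis: [ekenbor] → [tekenbor]
  (2) Final Devoicing: no change — [tekenbor]
/igleb/:
  (1) Initial Consonant Epenthesis: [igleb] → [tigleb]
  (2) Final Devoicing: [tigleb] → [tiglep]

[tekenbor], [tiglep]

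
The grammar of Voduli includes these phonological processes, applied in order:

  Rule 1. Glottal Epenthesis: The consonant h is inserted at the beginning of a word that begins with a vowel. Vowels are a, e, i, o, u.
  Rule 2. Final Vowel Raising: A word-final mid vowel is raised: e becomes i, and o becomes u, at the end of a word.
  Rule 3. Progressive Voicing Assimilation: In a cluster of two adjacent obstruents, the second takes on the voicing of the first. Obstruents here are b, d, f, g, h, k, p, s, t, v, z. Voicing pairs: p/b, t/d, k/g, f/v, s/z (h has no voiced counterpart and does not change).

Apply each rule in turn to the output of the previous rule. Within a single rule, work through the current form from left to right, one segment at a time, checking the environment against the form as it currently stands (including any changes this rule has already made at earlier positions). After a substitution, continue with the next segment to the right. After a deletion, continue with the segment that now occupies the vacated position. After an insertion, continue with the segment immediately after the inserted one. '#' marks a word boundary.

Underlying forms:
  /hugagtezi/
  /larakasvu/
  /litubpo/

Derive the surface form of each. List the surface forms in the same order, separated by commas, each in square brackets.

[hugagdezi], [larakasfu], [litubbu]

/hugagtezi/:
  Rule 1 Glottal Epenthesis: no change — [hugagtezi]
  Rule 2 Final Vowel Raising: no change — [hugagtezi]
  Rule 3 Progressive Voicing Assimilation: [hugagtezi] → [hugagdezi]
/larakasvu/:
  Rule 1 Glottal Epenthesis: no change — [larakasvu]
  Rule 2 Final Vowel Raising: no change — [larakasvu]
  Rule 3 Progressive Voicing Assimilation: [larakasvu] → [larakasfu]
/litubpo/:
  Rule 1 Glottal Epenthesis: no change — [litubpo]
  Rule 2 Final Vowel Raising: [litubpo] → [litubpu]
  Rule 3 Progressive Voicing Assimilation: [litubpu] → [litubbu]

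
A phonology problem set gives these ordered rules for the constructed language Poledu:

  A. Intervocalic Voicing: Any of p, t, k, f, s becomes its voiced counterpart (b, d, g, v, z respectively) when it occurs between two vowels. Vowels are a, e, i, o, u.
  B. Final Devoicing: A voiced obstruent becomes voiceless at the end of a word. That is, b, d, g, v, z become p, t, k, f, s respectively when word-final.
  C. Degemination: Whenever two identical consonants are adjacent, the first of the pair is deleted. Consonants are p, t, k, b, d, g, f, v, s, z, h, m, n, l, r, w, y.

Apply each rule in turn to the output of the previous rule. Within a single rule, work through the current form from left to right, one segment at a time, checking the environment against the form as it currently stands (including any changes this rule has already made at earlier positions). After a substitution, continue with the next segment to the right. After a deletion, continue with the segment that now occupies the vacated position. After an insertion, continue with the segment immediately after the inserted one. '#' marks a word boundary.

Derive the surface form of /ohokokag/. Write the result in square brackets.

A Intervocalic Voicing: [ohokokag] → [ohogogag]
B Final Devoicing: [ohogogag] → [ohogogak]
C Degemination: no change — [ohogogak]

[ohogogak]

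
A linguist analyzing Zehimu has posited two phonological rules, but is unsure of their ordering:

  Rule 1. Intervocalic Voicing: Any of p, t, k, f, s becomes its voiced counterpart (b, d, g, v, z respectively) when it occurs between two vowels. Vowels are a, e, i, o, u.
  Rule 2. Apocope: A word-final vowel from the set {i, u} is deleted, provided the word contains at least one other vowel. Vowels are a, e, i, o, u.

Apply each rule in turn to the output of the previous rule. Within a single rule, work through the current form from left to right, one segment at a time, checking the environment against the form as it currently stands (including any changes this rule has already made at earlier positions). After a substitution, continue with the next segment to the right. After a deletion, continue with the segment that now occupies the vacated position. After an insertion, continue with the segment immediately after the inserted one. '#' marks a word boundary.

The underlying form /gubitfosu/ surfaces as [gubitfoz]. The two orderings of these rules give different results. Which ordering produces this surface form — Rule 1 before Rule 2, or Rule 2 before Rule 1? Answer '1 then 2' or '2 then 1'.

1 then 2

Order 1 then 2:
  1 Intervocalic Voicing: [gubitfosu] → [gubitfozu]
  2 Apocope: [gubitfozu] → [gubitfoz]
  result: [gubitfoz]
Order 2 then 1:
  2 Apocope: [gubitfosu] → [gubitfos]
  1 Intervocalic Voicing: no change — [gubitfos]
  result: [gubitfos]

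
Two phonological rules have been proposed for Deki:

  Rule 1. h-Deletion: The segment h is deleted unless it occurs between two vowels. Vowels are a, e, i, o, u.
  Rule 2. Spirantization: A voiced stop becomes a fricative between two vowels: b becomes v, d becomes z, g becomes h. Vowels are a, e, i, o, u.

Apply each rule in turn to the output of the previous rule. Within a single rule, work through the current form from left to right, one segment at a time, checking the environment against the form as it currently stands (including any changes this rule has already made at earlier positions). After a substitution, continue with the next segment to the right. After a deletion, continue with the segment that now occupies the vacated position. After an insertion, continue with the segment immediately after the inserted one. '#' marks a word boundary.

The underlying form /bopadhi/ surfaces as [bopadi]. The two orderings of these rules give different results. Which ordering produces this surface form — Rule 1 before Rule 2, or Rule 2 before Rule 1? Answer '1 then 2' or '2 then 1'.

Order 1 then 2:
  1 h-Deletion: [bopadhi] → [bopadi]
  2 Spirantization: [bopadi] → [bopazi]
  result: [bopazi]
Order 2 then 1:
  2 Spirantization: no change — [bopadhi]
  1 h-Deletion: [bopadhi] → [bopadi]
  result: [bopadi]

2 then 1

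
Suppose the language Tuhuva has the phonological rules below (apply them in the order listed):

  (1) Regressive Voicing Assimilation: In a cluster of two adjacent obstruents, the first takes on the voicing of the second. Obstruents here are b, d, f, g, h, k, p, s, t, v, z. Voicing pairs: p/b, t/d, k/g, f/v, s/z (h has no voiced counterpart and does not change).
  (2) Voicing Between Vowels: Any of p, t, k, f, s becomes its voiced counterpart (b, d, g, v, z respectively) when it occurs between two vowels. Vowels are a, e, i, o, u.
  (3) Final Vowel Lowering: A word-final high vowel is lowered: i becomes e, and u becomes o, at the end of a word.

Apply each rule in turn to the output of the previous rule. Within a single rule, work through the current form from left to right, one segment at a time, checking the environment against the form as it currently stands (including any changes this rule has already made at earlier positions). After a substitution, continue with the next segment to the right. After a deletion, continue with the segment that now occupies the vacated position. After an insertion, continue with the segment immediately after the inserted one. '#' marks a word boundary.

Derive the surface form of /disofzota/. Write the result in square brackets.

[dizovzoda]

(1) Regressive Voicing Assimilation: [disofzota] → [disovzota]
(2) Voicing Between Vowels: [disovzota] → [dizovzoda]
(3) Final Vowel Lowering: no change — [dizovzoda]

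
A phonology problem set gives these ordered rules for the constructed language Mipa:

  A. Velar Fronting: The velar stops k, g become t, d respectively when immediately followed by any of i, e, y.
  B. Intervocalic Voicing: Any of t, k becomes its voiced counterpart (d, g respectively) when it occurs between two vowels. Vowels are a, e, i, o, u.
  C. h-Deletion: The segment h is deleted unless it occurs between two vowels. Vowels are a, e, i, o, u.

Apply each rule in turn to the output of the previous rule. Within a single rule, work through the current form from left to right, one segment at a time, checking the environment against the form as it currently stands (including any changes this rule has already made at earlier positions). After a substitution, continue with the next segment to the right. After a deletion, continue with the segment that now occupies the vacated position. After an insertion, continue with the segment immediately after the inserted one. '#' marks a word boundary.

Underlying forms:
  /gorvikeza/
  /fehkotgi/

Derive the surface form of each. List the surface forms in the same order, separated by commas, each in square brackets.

[gorvideza], [fekotdi]

/gorvikeza/:
  A Velar Fronting: [gorvikeza] → [gorviteza]
  B Intervocalic Voicing: [gorviteza] → [gorvideza]
  C h-Deletion: no change — [gorvideza]
/fehkotgi/:
  A Velar Fronting: [fehkotgi] → [fehkotdi]
  B Intervocalic Voicing: no change — [fehkotdi]
  C h-Deletion: [fehkotdi] → [fekotdi]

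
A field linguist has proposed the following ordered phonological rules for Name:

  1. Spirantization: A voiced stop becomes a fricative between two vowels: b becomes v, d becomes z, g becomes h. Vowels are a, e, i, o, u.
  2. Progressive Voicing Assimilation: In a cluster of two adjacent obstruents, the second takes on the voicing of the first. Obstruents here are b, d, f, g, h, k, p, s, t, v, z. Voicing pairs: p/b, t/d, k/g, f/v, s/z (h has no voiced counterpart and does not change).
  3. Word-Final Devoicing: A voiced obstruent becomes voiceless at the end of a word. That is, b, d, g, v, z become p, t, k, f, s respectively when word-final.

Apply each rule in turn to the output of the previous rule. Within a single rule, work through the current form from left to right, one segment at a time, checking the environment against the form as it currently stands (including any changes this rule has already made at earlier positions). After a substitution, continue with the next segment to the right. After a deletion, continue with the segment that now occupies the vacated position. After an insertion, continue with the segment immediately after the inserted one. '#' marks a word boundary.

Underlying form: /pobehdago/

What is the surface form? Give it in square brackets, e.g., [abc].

[povehtaho]

1 Spirantization: [pobehdago] → [povehdaho]
2 Progressive Voicing Assimilation: [povehdaho] → [povehtaho]
3 Word-Final Devoicing: no change — [povehtaho]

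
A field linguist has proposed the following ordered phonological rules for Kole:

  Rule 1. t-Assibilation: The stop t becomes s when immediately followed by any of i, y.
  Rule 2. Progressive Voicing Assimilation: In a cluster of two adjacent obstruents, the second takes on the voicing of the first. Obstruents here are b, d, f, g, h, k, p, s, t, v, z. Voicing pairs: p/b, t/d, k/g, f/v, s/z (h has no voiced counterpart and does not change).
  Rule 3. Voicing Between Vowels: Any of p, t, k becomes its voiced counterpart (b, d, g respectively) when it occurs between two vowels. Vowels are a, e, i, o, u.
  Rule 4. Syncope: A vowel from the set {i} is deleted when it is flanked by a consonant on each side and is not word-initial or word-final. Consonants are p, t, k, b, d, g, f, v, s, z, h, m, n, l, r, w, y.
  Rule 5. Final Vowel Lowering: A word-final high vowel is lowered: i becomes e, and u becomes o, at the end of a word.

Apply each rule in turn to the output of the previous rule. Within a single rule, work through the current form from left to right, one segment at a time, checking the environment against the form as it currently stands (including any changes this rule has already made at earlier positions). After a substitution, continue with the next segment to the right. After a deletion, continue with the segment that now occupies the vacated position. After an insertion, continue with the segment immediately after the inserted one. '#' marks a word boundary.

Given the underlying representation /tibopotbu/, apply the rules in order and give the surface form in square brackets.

[sbobotpo]

Rule 1 t-Assibilation: [tibopotbu] → [sibopotbu]
Rule 2 Progressive Voicing Assimilation: [sibopotbu] → [sibopotpu]
Rule 3 Voicing Between Vowels: [sibopotpu] → [sibobotpu]
Rule 4 Syncope: [sibobotpu] → [sbobotpu]
Rule 5 Final Vowel Lowering: [sbobotpu] → [sbobotpo]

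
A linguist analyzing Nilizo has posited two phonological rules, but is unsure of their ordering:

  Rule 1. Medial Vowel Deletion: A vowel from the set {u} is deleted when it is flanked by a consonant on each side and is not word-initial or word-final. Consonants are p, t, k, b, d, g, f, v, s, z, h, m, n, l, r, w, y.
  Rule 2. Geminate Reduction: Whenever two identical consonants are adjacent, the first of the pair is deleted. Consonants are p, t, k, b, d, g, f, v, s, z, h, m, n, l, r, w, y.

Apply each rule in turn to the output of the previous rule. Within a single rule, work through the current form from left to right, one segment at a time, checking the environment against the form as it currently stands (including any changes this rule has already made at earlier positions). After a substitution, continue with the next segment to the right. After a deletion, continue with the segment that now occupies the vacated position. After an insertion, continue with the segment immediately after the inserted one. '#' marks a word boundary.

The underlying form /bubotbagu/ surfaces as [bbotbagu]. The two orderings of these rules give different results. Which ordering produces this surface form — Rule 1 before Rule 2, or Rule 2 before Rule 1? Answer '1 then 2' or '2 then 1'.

Order 1 then 2:
  1 Medial Vowel Deletion: [bubotbagu] → [bbotbagu]
  2 Geminate Reduction: [bbotbagu] → [botbagu]
  result: [botbagu]
Order 2 then 1:
  2 Geminate Reduction: no change — [bubotbagu]
  1 Medial Vowel Deletion: [bubotbagu] → [bbotbagu]
  result: [bbotbagu]

2 then 1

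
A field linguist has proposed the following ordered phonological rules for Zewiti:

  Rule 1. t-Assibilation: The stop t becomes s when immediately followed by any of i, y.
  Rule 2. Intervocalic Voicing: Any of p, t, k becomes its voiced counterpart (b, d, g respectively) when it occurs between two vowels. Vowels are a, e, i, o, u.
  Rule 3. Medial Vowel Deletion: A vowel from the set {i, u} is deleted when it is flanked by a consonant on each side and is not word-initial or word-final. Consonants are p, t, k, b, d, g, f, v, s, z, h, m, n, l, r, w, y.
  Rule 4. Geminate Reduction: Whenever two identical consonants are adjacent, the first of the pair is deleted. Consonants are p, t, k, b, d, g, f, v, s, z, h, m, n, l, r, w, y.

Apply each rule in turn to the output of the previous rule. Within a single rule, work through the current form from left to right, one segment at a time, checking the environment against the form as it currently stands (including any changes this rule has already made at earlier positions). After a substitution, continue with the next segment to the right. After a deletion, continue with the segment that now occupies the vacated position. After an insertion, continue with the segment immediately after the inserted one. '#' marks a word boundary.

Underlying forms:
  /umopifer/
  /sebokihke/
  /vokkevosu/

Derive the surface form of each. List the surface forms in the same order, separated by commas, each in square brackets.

[umobfer], [seboghke], [vokevosu]

/umopifer/:
  Rule 1 t-Assibilation: no change — [umopifer]
  Rule 2 Intervocalic Voicing: [umopifer] → [umobifer]
  Rule 3 Medial Vowel Deletion: [umobifer] → [umobfer]
  Rule 4 Geminate Reduction: no change — [umobfer]
/sebokihke/:
  Rule 1 t-Assibilation: no change — [sebokihke]
  Rule 2 Intervocalic Voicing: [sebokihke] → [sebogihke]
  Rule 3 Medial Vowel Deletion: [sebogihke] → [seboghke]
  Rule 4 Geminate Reduction: no change — [seboghke]
/vokkevosu/:
  Rule 1 t-Assibilation: no change — [vokkevosu]
  Rule 2 Intervocalic Voicing: no change — [vokkevosu]
  Rule 3 Medial Vowel Deletion: no change — [vokkevosu]
  Rule 4 Geminate Reduction: [vokkevosu] → [vokevosu]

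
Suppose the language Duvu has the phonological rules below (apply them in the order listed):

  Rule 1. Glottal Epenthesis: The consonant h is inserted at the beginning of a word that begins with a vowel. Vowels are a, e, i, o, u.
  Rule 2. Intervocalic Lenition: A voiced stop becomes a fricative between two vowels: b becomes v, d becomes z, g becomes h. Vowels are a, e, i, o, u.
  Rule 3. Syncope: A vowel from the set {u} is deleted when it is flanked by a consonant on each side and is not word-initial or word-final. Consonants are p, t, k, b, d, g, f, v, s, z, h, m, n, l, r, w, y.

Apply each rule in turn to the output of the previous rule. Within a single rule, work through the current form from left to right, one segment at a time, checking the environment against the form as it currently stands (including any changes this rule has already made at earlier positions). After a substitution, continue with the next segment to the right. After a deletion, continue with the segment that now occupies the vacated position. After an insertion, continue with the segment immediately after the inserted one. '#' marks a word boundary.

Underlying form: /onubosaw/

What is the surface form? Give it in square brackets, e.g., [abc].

Rule 1 Glottal Epenthesis: [onubosaw] → [honubosaw]
Rule 2 Intervocalic Lenition: [honubosaw] → [honuvosaw]
Rule 3 Syncope: [honuvosaw] → [honvosaw]

[honvosaw]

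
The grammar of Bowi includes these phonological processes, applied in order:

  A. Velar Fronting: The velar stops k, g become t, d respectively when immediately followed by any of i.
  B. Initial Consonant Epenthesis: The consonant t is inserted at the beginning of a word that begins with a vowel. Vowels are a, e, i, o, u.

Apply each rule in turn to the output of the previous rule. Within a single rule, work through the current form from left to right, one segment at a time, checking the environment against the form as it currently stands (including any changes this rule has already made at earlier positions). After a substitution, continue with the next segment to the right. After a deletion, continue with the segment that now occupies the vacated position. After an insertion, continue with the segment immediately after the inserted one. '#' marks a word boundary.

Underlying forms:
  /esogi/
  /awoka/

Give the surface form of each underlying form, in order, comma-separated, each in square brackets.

/esogi/:
  A Velar Fronting: [esogi] → [esodi]
  B Initial Consonant Epenthesis: [esodi] → [tesodi]
/awoka/:
  A Velar Fronting: no change — [awoka]
  B Initial Consonant Epenthesis: [awoka] → [tawoka]

[tesodi], [tawoka]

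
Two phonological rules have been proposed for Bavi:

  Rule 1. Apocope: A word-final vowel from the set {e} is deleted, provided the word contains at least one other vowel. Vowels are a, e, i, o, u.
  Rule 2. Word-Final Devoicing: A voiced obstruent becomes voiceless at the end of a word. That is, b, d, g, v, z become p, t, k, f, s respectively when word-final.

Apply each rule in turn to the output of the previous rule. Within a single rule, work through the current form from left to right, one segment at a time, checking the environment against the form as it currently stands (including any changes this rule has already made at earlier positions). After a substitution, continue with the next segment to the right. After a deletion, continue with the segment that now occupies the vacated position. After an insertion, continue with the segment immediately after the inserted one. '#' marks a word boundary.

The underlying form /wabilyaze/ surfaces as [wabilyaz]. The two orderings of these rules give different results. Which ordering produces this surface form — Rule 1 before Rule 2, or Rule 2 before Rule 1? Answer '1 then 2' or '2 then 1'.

2 then 1

Order 1 then 2:
  1 Apocope: [wabilyaze] → [wabilyaz]
  2 Word-Final Devoicing: [wabilyaz] → [wabilyas]
  result: [wabilyas]
Order 2 then 1:
  2 Word-Final Devoicing: no change — [wabilyaze]
  1 Apocope: [wabilyaze] → [wabilyaz]
  result: [wabilyaz]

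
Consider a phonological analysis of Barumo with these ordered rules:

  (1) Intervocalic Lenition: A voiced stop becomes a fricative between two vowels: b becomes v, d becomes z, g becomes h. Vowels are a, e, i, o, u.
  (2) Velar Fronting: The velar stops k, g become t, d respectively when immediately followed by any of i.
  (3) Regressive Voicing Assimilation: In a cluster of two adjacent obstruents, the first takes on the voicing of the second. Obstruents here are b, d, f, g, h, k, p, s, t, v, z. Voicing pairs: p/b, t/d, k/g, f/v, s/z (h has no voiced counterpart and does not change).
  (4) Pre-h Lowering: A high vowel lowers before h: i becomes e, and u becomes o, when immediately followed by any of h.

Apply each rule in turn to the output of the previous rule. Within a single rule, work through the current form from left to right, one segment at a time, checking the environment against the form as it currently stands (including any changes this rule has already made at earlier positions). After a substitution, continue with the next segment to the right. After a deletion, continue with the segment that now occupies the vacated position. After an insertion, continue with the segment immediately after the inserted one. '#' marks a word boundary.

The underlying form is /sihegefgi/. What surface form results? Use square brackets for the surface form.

(1) Intervocalic Lenition: [sihegefgi] → [sihehefgi]
(2) Velar Fronting: [sihehefgi] → [sihehefdi]
(3) Regressive Voicing Assimilation: [sihehefdi] → [sihehevdi]
(4) Pre-h Lowering: [sihehevdi] → [sehehevdi]

[sehehevdi]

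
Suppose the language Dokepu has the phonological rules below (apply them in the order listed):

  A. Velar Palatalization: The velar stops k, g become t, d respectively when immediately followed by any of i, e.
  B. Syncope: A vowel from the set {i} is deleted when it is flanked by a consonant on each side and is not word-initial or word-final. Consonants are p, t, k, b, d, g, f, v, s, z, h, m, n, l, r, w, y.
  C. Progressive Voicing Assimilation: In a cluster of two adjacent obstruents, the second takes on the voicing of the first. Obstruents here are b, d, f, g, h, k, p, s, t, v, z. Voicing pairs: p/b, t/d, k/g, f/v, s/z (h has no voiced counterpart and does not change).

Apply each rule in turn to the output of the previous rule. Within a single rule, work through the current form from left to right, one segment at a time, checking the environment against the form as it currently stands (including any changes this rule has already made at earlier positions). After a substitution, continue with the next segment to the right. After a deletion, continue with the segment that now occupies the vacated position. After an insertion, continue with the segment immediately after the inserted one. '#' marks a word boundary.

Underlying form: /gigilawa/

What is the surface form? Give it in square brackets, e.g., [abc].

A Velar Palatalization: [gigilawa] → [didilawa]
B Syncope: [didilawa] → [ddlawa]
C Progressive Voicing Assimilation: no change — [ddlawa]

[ddlawa]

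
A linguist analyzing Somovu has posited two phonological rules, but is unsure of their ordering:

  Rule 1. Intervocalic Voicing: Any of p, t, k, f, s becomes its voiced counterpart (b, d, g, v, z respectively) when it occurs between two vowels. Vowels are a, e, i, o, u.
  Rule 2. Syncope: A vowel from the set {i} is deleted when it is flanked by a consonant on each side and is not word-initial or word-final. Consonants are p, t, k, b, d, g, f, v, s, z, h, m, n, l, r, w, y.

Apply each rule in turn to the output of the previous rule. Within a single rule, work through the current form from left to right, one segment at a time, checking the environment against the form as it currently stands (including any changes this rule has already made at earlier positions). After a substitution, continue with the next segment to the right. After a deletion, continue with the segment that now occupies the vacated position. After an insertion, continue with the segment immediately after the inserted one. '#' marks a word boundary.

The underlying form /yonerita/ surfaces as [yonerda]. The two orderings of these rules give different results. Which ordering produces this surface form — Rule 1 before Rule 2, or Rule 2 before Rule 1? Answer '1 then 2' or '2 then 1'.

1 then 2

Order 1 then 2:
  1 Intervocalic Voicing: [yonerita] → [yonerida]
  2 Syncope: [yonerida] → [yonerda]
  result: [yonerda]
Order 2 then 1:
  2 Syncope: [yonerita] → [yonerta]
  1 Intervocalic Voicing: no change — [yonerta]
  result: [yonerta]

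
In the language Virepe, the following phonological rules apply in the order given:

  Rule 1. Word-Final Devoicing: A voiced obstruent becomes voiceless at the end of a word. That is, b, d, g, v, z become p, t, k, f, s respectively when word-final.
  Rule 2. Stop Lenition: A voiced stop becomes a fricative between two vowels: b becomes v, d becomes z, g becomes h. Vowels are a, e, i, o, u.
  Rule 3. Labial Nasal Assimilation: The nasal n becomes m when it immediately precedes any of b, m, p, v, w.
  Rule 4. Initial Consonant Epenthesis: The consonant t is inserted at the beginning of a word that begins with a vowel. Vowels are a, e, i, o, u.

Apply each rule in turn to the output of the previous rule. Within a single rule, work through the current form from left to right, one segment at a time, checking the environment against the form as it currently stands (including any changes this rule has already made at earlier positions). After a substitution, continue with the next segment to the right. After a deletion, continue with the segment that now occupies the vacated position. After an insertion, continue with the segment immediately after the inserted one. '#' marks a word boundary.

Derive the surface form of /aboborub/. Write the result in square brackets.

[tavovorup]

Rule 1 Word-Final Devoicing: [aboborub] → [aboborup]
Rule 2 Stop Lenition: [aboborup] → [avovorup]
Rule 3 Labial Nasal Assimilation: no change — [avovorup]
Rule 4 Initial Consonant Epenthesis: [avovorup] → [tavovorup]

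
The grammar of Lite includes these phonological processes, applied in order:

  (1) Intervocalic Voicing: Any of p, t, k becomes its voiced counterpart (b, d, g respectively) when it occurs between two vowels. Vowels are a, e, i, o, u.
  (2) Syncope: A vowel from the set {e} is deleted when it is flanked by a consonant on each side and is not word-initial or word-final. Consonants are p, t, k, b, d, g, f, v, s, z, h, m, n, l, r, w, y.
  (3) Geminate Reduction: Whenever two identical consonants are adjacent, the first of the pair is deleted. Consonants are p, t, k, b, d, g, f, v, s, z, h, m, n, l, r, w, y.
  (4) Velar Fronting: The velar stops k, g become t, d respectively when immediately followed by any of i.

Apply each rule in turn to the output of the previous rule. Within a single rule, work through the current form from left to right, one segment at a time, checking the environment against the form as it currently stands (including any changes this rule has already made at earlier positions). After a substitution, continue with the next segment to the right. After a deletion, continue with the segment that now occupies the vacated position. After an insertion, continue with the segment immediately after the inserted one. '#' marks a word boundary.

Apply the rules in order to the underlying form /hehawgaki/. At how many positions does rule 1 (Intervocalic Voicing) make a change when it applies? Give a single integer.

1

(1) Intervocalic Voicing: [hehawgaki] → [hehawgagi]
(2) Syncope: [hehawgagi] → [hhawgagi]
(3) Geminate Reduction: [hhawgagi] → [hawgagi]
(4) Velar Fronting: [hawgagi] → [hawgadi]
Rule 1 changed 1 position(s).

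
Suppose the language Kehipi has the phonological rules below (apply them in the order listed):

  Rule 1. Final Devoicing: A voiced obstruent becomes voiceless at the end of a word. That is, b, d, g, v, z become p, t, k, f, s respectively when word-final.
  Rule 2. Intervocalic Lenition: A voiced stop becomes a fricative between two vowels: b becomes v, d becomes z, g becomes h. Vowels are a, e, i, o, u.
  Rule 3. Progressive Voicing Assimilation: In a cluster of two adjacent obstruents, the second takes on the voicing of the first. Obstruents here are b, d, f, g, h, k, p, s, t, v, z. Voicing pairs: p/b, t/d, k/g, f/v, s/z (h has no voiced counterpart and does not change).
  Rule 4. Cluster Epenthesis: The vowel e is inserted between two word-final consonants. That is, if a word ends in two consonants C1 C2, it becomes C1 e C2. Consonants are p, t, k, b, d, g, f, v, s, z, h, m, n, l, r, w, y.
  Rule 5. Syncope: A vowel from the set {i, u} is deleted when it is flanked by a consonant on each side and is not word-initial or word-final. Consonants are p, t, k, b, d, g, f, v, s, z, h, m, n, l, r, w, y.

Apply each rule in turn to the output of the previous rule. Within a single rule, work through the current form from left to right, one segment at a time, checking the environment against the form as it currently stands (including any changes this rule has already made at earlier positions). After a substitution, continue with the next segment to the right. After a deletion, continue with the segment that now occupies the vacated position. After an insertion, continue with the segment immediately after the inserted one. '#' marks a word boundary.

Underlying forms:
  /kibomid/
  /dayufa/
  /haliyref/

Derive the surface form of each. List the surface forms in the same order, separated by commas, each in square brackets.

/kibomid/:
  Rule 1 Final Devoicing: [kibomid] → [kibomit]
  Rule 2 Intervocalic Lenition: [kibomit] → [kivomit]
  Rule 3 Progressive Voicing Assimilation: no change — [kivomit]
  Rule 4 Cluster Epenthesis: no change — [kivomit]
  Rule 5 Syncope: [kivomit] → [kvomt]
/dayufa/:
  Rule 1 Final Devoicing: no change — [dayufa]
  Rule 2 Intervocalic Lenition: no change — [dayufa]
  Rule 3 Progressive Voicing Assimilation: no change — [dayufa]
  Rule 4 Cluster Epenthesis: no change — [dayufa]
  Rule 5 Syncope: [dayufa] → [dayfa]
/haliyref/:
  Rule 1 Final Devoicing: no change — [haliyref]
  Rule 2 Intervocalic Lenition: no change — [haliyref]
  Rule 3 Progressive Voicing Assimilation: no change — [haliyref]
  Rule 4 Cluster Epenthesis: no change — [haliyref]
  Rule 5 Syncope: [haliyref] → [halyref]

[kvomt], [dayfa], [halyref]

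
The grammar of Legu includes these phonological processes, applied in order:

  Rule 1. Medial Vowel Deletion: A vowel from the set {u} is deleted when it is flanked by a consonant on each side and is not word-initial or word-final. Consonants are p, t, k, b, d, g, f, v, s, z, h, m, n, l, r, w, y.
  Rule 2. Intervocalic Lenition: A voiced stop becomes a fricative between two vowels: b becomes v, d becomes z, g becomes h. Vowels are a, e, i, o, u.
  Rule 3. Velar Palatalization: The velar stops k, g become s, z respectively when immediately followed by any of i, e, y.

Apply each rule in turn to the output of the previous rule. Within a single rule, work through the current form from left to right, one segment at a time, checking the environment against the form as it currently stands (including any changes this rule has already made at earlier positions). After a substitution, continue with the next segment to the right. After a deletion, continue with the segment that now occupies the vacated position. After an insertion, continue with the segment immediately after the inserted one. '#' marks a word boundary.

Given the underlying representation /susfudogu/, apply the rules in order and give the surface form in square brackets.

[ssfdohu]

Rule 1 Medial Vowel Deletion: [susfudogu] → [ssfdogu]
Rule 2 Intervocalic Lenition: [ssfdogu] → [ssfdohu]
Rule 3 Velar Palatalization: no change — [ssfdohu]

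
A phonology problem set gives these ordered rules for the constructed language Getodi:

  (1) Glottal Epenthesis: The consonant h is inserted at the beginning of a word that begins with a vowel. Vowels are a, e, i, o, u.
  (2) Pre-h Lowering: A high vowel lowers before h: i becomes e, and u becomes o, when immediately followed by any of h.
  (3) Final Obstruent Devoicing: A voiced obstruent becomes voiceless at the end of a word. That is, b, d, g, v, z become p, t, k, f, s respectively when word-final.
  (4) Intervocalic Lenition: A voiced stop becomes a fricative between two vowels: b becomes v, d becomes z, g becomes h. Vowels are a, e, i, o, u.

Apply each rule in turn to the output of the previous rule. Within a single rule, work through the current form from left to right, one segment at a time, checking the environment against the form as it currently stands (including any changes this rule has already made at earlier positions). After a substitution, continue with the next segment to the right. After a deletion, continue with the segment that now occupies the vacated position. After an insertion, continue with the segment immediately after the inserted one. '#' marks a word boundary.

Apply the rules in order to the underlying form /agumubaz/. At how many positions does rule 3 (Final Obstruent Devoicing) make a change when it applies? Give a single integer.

1

(1) Glottal Epenthesis: [agumubaz] → [hagumubaz]
(2) Pre-h Lowering: no change — [hagumubaz]
(3) Final Obstruent Devoicing: [hagumubaz] → [hagumubas]
(4) Intervocalic Lenition: [hagumubas] → [hahumuvas]
Rule 3 changed 1 position(s).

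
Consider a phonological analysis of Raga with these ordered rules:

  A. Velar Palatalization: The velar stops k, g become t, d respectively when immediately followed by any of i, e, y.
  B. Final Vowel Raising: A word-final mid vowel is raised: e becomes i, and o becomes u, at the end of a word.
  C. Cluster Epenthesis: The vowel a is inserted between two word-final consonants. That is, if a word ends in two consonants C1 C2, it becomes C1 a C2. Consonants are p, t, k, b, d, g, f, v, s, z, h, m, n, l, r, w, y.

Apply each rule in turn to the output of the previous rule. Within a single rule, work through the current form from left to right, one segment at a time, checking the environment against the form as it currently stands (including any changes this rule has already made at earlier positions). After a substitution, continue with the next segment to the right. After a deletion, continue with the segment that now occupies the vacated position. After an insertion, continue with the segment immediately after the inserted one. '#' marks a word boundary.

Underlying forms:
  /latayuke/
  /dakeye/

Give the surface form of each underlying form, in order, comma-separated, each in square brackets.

[latayuti], [dateyi]

/latayuke/:
  A Velar Palatalization: [latayuke] → [latayute]
  B Final Vowel Raising: [latayute] → [latayuti]
  C Cluster Epenthesis: no change — [latayuti]
/dakeye/:
  A Velar Palatalization: [dakeye] → [dateye]
  B Final Vowel Raising: [dateye] → [dateyi]
  C Cluster Epenthesis: no change — [dateyi]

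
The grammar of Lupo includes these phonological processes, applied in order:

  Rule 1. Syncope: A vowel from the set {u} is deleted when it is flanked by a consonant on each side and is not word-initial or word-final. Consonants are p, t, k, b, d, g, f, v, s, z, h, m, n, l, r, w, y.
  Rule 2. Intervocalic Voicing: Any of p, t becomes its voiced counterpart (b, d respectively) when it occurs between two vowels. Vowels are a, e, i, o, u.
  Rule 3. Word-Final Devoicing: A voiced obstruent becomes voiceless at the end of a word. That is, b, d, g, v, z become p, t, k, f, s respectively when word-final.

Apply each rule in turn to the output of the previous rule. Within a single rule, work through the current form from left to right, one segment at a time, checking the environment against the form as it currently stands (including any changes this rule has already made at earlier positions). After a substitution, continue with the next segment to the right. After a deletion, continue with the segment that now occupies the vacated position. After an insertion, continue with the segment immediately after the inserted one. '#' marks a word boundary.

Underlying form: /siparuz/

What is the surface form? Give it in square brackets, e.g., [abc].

[sibars]

Rule 1 Syncope: [siparuz] → [siparz]
Rule 2 Intervocalic Voicing: [siparz] → [sibarz]
Rule 3 Word-Final Devoicing: [sibarz] → [sibars]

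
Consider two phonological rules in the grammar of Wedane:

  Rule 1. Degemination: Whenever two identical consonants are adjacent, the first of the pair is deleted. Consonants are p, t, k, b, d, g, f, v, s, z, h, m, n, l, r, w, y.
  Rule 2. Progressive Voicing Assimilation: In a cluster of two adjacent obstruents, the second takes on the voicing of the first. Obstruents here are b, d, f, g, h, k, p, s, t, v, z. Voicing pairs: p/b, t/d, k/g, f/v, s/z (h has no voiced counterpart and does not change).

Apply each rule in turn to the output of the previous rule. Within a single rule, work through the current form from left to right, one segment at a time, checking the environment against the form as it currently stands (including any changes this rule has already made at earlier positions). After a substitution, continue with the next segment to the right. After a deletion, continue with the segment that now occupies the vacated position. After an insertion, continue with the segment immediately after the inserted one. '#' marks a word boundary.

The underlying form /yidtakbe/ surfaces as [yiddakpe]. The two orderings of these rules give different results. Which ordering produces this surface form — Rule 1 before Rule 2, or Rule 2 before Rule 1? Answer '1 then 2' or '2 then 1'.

1 then 2

Order 1 then 2:
  1 Degemination: no change — [yidtakbe]
  2 Progressive Voicing Assimilation: [yidtakbe] → [yiddakpe]
  result: [yiddakpe]
Order 2 then 1:
  2 Progressive Voicing Assimilation: [yidtakbe] → [yiddakpe]
  1 Degemination: [yiddakpe] → [yidakpe]
  result: [yidakpe]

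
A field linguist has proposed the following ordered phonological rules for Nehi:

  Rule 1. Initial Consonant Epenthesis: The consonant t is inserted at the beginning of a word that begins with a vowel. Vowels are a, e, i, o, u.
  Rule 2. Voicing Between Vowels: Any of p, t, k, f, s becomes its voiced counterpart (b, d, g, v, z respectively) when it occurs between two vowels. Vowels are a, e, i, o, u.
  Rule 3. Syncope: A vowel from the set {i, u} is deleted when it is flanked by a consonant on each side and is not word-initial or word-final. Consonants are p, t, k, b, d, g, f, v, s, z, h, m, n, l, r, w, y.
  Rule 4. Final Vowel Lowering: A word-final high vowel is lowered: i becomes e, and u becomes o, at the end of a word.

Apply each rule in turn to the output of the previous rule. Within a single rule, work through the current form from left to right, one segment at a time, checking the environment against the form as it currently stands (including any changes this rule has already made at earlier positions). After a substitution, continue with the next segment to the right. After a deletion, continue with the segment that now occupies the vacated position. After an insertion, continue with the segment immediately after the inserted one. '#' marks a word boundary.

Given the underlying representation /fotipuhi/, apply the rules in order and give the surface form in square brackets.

Rule 1 Initial Consonant Epenthesis: no change — [fotipuhi]
Rule 2 Voicing Between Vowels: [fotipuhi] → [fodibuhi]
Rule 3 Syncope: [fodibuhi] → [fodbhi]
Rule 4 Final Vowel Lowering: [fodbhi] → [fodbhe]

[fodbhe]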